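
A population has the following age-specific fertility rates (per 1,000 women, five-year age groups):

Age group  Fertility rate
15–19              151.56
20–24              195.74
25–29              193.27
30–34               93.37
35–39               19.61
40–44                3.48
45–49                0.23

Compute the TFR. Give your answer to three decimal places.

3.286

Sum of ASFRs = 151.56 + 195.74 + 193.27 + 93.37 + 19.61 + 3.48 + 0.23 = 657.26
TFR = 5 × 657.26 / 1000 = 3.2863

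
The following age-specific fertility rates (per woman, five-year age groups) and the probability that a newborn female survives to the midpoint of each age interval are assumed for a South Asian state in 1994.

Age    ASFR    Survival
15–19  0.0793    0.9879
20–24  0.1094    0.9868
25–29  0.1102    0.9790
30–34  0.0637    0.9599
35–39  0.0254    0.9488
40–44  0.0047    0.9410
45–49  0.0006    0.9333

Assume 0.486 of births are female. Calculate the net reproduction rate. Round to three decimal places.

0.934

Proportion female at birth = 0.486.
Survival-weighted fertility by age (5·fₓ·Sₓ):
  15–19: 5 × 0.0793 × 0.9879 = 0.39170
  20–24: 5 × 0.1094 × 0.9868 = 0.53978
  25–29: 5 × 0.1102 × 0.9790 = 0.53943
  30–34: 5 × 0.0637 × 0.9599 = 0.30573
  35–39: 5 × 0.0254 × 0.9488 = 0.12050
  40–44: 5 × 0.0047 × 0.9410 = 0.02211
  45–49: 5 × 0.0006 × 0.9333 = 0.00280
Sum = 1.92205
NRR = 0.486 × 1.92205 = 0.93412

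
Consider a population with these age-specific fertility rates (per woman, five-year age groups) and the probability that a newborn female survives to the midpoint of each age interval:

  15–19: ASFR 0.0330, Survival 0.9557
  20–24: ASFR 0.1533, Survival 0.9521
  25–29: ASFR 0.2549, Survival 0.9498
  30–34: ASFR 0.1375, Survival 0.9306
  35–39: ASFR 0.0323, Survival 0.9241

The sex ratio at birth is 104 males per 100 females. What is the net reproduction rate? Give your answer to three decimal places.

1.415

Proportion female at birth = 100 / (100 + 104) = 0.49020.
Each age group contributes 5 × ASFR × survival:
  15–19: 5 × 0.0330 × 0.9557 = 0.15769
  20–24: 5 × 0.1533 × 0.9521 = 0.72978
  25–29: 5 × 0.2549 × 0.9498 = 1.21052
  30–34: 5 × 0.1375 × 0.9306 = 0.63979
  35–39: 5 × 0.0323 × 0.9241 = 0.14924
Sum = 2.88702
NRR = 0.49020 × 2.88702 = 1.41522
NRR > 1, so each generation more than replaces itself.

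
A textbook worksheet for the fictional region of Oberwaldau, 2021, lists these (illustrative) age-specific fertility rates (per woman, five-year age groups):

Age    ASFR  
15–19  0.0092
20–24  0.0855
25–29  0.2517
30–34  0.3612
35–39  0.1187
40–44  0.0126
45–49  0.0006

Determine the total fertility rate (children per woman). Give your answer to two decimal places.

4.20

Sum of ASFRs = 0.0092 + 0.0855 + 0.2517 + 0.3612 + 0.1187 + 0.0126 + 0.0006 = 0.8395
TFR = 5 × 0.8395 = 4.1975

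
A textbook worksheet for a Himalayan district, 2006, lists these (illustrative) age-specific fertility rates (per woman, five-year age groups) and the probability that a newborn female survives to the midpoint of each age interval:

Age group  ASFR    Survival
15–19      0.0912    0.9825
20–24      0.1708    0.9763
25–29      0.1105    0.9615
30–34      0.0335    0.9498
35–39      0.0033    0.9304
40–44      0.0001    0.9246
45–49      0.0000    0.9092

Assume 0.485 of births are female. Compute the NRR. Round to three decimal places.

0.964

Proportion female at birth = 0.485.
Per-age-group product (5 × ASFR × survival probability):
  15–19: 5 × 0.0912 × 0.9825 = 0.44802
  20–24: 5 × 0.1708 × 0.9763 = 0.83376
  25–29: 5 × 0.1105 × 0.9615 = 0.53123
  30–34: 5 × 0.0335 × 0.9498 = 0.15909
  35–39: 5 × 0.0033 × 0.9304 = 0.01535
  40–44: 5 × 0.0001 × 0.9246 = 0.00046
  45–49: 5 × 0.0000 × 0.9092 = 0.00000
Sum = 1.98791
NRR = 0.485 × 1.98791 = 0.96414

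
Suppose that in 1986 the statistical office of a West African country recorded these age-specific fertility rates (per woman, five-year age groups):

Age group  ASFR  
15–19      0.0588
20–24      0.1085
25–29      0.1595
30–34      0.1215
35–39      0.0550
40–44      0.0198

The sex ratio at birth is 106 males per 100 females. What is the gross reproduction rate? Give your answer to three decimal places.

1.270

Proportion female at birth = 100 / (100 + 106) = 0.48544.
Sum of ASFRs = 0.0588 + 0.1085 + 0.1595 + 0.1215 + 0.0550 + 0.0198 = 0.5231
TFR = 5 × 0.5231 = 2.6155
GRR = 0.48544 × 2.6155 = 1.26967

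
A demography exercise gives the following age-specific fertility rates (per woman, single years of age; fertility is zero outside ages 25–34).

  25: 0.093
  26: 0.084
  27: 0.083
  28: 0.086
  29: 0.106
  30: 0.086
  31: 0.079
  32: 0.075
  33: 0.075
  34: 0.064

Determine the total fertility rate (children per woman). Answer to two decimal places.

0.83

Sum of ASFRs = 0.093 + 0.084 + 0.083 + 0.086 + 0.106 + 0.086 + 0.079 + 0.075 + 0.075 + 0.064 = 0.831
TFR = 0.831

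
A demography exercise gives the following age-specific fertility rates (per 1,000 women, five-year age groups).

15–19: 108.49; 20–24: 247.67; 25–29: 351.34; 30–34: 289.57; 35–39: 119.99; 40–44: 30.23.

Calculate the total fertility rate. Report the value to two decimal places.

Sum of ASFRs = 108.49 + 247.67 + 351.34 + 289.57 + 119.99 + 30.23 = 1147.29
TFR = 5 × 1147.29 / 1000 = 5.73645

5.74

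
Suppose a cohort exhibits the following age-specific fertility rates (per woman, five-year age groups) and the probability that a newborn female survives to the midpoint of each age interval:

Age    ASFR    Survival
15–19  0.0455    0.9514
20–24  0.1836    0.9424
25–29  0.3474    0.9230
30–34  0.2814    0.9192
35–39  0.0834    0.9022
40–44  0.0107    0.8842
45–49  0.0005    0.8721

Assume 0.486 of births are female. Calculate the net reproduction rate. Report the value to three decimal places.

2.140

Proportion female at birth = 0.486.
Per-age-group product (5 × ASFR × survival probability):
  15–19: 5 × 0.0455 × 0.9514 = 0.21644
  20–24: 5 × 0.1836 × 0.9424 = 0.86512
  25–29: 5 × 0.3474 × 0.9230 = 1.60325
  30–34: 5 × 0.2814 × 0.9192 = 1.29331
  35–39: 5 × 0.0834 × 0.9022 = 0.37622
  40–44: 5 × 0.0107 × 0.8842 = 0.04730
  45–49: 5 × 0.0005 × 0.8721 = 0.00218
Sum = 4.40382
NRR = 0.486 × 4.40382 = 2.14026
An NRR exceeding 1 indicates intrinsic growth under these rates.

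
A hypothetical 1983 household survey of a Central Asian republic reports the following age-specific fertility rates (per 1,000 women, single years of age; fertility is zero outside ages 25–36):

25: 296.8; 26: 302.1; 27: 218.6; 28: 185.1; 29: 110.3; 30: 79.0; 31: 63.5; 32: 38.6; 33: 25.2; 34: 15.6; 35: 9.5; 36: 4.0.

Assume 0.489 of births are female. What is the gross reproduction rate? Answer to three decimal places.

Proportion female at birth = 0.489.
Sum of ASFRs = 296.8 + 302.1 + 218.6 + 185.1 + 110.3 + 79.0 + 63.5 + 38.6 + 25.2 + 15.6 + 9.5 + 4.0 = 1348.3
TFR = 1348.3 / 1000 = 1.3483
GRR = 0.489 × 1.3483 = 0.65932

0.659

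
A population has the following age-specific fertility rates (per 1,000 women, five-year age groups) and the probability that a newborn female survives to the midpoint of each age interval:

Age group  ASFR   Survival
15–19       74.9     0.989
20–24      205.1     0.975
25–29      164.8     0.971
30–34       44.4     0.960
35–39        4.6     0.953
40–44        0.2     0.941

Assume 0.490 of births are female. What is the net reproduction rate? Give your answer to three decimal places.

Proportion female at birth = 0.490.
Per-age-group product (5 × ASFR × survival probability):
  15–19: 5 × 74.9/1000 × 0.989 = 0.37038
  20–24: 5 × 205.1/1000 × 0.975 = 0.99986
  25–29: 5 × 164.8/1000 × 0.971 = 0.80010
  30–34: 5 × 44.4/1000 × 0.960 = 0.21312
  35–39: 5 × 4.6/1000 × 0.953 = 0.02192
  40–44: 5 × 0.2/1000 × 0.941 = 0.00094
Sum = 2.40632
NRR = 0.490 × 2.40632 = 1.17910
An NRR exceeding 1 indicates intrinsic growth under these rates.

1.179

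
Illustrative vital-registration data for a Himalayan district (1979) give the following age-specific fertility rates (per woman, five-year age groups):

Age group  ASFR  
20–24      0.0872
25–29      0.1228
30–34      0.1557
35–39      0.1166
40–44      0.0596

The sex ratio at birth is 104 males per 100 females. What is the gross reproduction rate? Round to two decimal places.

Proportion female at birth = 100 / (100 + 104) = 0.49020.
Sum of ASFRs = 0.0872 + 0.1228 + 0.1557 + 0.1166 + 0.0596 = 0.5419
TFR = 5 × 0.5419 = 2.7095
GRR = 0.49020 × 2.7095 = 1.32820

1.33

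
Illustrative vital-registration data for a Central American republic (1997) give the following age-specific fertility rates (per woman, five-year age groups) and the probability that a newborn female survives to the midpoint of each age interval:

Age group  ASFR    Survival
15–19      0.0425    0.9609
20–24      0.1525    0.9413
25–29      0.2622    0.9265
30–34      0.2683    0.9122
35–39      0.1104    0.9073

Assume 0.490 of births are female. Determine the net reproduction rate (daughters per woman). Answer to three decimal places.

Proportion female at birth = 0.490.
Weighting each age-specific rate by interval width and survival:
  15–19: 5 × 0.0425 × 0.9609 = 0.20419
  20–24: 5 × 0.1525 × 0.9413 = 0.71774
  25–29: 5 × 0.2622 × 0.9265 = 1.21464
  30–34: 5 × 0.2683 × 0.9122 = 1.22372
  35–39: 5 × 0.1104 × 0.9073 = 0.50083
Sum = 3.86112
NRR = 0.490 × 3.86112 = 1.89195

1.892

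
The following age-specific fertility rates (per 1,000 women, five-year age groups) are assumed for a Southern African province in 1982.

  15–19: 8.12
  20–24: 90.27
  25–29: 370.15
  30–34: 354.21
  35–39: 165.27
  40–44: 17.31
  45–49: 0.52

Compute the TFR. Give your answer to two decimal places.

Sum of ASFRs = 8.12 + 90.27 + 370.15 + 354.21 + 165.27 + 17.31 + 0.52 = 1005.85
TFR = 5 × 1005.85 / 1000 = 5.02925

5.03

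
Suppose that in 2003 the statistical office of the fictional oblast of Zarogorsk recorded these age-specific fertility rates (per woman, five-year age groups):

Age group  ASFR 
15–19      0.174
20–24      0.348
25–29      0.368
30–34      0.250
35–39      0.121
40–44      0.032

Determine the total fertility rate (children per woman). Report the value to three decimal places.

6.465

Sum of ASFRs = 0.174 + 0.348 + 0.368 + 0.250 + 0.121 + 0.032 = 1.293
TFR = 5 × 1.293 = 6.465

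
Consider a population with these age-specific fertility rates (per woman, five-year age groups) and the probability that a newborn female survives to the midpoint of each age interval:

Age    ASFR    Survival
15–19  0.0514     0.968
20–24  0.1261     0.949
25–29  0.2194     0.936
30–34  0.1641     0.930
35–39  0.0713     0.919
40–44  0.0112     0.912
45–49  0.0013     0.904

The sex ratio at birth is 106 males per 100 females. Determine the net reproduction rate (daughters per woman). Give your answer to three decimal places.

Proportion female at birth = 100 / (100 + 106) = 0.48544.
Survival-weighted fertility by age (5·fₓ·Sₓ):
  15–19: 5 × 0.0514 × 0.968 = 0.24878
  20–24: 5 × 0.1261 × 0.949 = 0.59834
  25–29: 5 × 0.2194 × 0.936 = 1.02679
  30–34: 5 × 0.1641 × 0.930 = 0.76307
  35–39: 5 × 0.0713 × 0.919 = 0.32762
  40–44: 5 × 0.0112 × 0.912 = 0.05107
  45–49: 5 × 0.0013 × 0.904 = 0.00588
Sum = 3.02155
NRR = 0.48544 × 3.02155 = 1.46678
With NRR above 1 the population is above replacement fertility.

1.467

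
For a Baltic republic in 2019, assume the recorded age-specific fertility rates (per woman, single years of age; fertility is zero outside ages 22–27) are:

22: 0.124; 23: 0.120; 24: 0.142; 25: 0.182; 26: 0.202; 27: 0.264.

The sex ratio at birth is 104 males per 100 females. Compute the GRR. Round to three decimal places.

0.507

Proportion female at birth = 100 / (100 + 104) = 0.49020.
Sum of ASFRs = 0.124 + 0.120 + 0.142 + 0.182 + 0.202 + 0.264 = 1.034
TFR = 1.034
GRR = 0.49020 × 1.034 = 0.50687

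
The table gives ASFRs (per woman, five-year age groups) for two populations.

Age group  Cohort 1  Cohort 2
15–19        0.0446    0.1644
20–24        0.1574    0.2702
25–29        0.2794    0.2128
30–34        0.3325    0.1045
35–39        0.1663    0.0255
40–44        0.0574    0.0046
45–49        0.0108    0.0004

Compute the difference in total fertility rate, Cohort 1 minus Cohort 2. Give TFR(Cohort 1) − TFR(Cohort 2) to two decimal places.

Cohort 1:
  Sum of ASFRs = 0.0446 + 0.1574 + 0.2794 + 0.3325 + 0.1663 + 0.0574 + 0.0108 = 1.0484
  TFR = 5 × 1.0484 = 5.242
Cohort 2:
  Sum of ASFRs = 0.1644 + 0.2702 + 0.2128 + 0.1045 + 0.0255 + 0.0046 + 0.0004 = 0.7824
  TFR = 5 × 0.7824 = 3.912
Difference = 5.242 − 3.912 = 1.33

1.33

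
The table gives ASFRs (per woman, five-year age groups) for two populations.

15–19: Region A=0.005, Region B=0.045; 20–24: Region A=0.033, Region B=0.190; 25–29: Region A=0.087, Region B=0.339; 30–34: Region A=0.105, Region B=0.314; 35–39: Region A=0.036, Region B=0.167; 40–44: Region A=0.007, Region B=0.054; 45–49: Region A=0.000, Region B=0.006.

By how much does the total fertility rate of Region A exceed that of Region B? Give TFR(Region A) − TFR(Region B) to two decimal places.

Region A:
  Sum of ASFRs = 0.005 + 0.033 + 0.087 + 0.105 + 0.036 + 0.007 + 0.000 = 0.273
  TFR = 5 × 0.273 = 1.365
Region B:
  Sum of ASFRs = 0.045 + 0.190 + 0.339 + 0.314 + 0.167 + 0.054 + 0.006 = 1.115
  TFR = 5 × 1.115 = 5.575
Difference = 1.365 − 5.575 = -4.21

-4.21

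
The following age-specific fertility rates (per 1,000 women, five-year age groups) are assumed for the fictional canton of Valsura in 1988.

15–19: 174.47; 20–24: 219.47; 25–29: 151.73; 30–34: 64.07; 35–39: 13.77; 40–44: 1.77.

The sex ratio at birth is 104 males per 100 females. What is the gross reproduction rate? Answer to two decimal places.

1.53

Proportion female at birth = 100 / (100 + 104) = 0.49020.
Sum of ASFRs = 174.47 + 219.47 + 151.73 + 64.07 + 13.77 + 1.77 = 625.28
TFR = 5 × 625.28 / 1000 = 3.1264
GRR = 0.49020 × 3.1264 = 1.53256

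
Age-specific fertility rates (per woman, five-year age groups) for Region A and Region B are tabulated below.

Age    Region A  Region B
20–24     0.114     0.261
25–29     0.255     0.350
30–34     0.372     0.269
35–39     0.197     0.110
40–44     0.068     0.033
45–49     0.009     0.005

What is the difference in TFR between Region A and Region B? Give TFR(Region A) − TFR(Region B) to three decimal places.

-0.065

Region A:
  Sum of ASFRs = 0.114 + 0.255 + 0.372 + 0.197 + 0.068 + 0.009 = 1.015
  TFR = 5 × 1.015 = 5.075
Region B:
  Sum of ASFRs = 0.261 + 0.350 + 0.269 + 0.110 + 0.033 + 0.005 = 1.028
  TFR = 5 × 1.028 = 5.14
Difference = 5.075 − 5.14 = -0.065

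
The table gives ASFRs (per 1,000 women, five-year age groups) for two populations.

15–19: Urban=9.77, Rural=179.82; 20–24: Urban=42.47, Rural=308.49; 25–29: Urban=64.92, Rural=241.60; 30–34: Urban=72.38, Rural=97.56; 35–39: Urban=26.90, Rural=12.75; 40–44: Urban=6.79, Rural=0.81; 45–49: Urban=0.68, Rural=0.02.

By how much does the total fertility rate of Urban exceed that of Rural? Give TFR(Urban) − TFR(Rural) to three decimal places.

-3.086

Urban:
  Sum of ASFRs = 9.77 + 42.47 + 64.92 + 72.38 + 26.90 + 6.79 + 0.68 = 223.91
  TFR = 5 × 223.91 / 1000 = 1.11955
Rural:
  Sum of ASFRs = 179.82 + 308.49 + 241.60 + 97.56 + 12.75 + 0.81 + 0.02 = 841.05
  TFR = 5 × 841.05 / 1000 = 4.20525
Difference = 1.11955 − 4.20525 = -3.0857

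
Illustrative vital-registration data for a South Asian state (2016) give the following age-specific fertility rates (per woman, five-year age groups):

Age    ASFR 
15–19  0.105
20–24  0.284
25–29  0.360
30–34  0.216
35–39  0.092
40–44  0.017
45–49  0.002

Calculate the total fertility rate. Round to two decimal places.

Sum of ASFRs = 0.105 + 0.284 + 0.360 + 0.216 + 0.092 + 0.017 + 0.002 = 1.076
TFR = 5 × 1.076 = 5.38

5.38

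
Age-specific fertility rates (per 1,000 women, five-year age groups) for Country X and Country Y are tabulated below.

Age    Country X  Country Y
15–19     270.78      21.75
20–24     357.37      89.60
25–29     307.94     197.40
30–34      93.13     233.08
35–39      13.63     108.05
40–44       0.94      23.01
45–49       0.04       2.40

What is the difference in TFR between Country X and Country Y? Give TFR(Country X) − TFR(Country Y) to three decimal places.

Country X:
  Sum of ASFRs = 270.78 + 357.37 + 307.94 + 93.13 + 13.63 + 0.94 + 0.04 = 1043.83
  TFR = 5 × 1043.83 / 1000 = 5.21915
Country Y:
  Sum of ASFRs = 21.75 + 89.60 + 197.40 + 233.08 + 108.05 + 23.01 + 2.40 = 675.29
  TFR = 5 × 675.29 / 1000 = 3.37645
Difference = 5.21915 − 3.37645 = 1.8427

1.843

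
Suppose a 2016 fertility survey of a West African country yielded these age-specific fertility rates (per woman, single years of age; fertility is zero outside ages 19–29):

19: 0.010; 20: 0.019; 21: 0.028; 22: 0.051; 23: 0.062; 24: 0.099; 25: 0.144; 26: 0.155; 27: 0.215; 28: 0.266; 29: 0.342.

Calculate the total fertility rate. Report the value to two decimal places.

1.39

Sum of ASFRs = 0.010 + 0.019 + 0.028 + 0.051 + 0.062 + 0.099 + 0.144 + 0.155 + 0.215 + 0.266 + 0.342 = 1.391
TFR = 1.391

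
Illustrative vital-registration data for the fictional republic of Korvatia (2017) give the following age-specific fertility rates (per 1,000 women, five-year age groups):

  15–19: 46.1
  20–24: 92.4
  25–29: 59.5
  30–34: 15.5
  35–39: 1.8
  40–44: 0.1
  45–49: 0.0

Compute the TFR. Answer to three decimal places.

1.077

Sum of ASFRs = 46.1 + 92.4 + 59.5 + 15.5 + 1.8 + 0.1 + 0.0 = 215.4
TFR = 5 × 215.4 / 1000 = 1.077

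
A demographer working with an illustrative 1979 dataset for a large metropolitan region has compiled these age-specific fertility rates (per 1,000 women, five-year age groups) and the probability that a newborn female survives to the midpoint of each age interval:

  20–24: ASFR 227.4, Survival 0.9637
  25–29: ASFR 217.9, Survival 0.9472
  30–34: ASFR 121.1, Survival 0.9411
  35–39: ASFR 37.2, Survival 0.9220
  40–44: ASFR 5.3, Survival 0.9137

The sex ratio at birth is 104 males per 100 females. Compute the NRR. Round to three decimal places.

Proportion female at birth = 100 / (100 + 104) = 0.49020.
Each age group contributes 5 × ASFR × survival:
  20–24: 5 × 227.4/1000 × 0.9637 = 1.09573
  25–29: 5 × 217.9/1000 × 0.9472 = 1.03197
  30–34: 5 × 121.1/1000 × 0.9411 = 0.56984
  35–39: 5 × 37.2/1000 × 0.9220 = 0.17149
  40–44: 5 × 5.3/1000 × 0.9137 = 0.02421
Sum = 2.89324
NRR = 0.49020 × 2.89324 = 1.41827

1.418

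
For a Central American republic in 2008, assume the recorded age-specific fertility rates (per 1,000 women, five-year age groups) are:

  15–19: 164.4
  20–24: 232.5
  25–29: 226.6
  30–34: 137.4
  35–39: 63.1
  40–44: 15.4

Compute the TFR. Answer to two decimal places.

4.20

Sum of ASFRs = 164.4 + 232.5 + 226.6 + 137.4 + 63.1 + 15.4 = 839.4
TFR = 5 × 839.4 / 1000 = 4.197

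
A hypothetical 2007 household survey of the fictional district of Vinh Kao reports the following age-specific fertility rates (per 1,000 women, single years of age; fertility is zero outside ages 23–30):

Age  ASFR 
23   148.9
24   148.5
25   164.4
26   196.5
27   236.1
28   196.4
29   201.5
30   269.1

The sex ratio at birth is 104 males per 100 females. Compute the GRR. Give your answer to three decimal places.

Proportion female at birth = 100 / (100 + 104) = 0.49020.
Sum of ASFRs = 148.9 + 148.5 + 164.4 + 196.5 + 236.1 + 196.4 + 201.5 + 269.1 = 1561.4
TFR = 1561.4 / 1000 = 1.5614
GRR = 0.49020 × 1.5614 = 0.76540

0.765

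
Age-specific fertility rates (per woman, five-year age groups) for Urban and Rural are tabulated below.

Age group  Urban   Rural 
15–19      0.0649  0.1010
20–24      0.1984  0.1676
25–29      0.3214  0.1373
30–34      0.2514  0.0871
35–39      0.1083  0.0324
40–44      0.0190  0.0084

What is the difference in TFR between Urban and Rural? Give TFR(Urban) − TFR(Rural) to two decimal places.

2.15

Urban:
  Sum of ASFRs = 0.0649 + 0.1984 + 0.3214 + 0.2514 + 0.1083 + 0.0190 = 0.9634
  TFR = 5 × 0.9634 = 4.817
Rural:
  Sum of ASFRs = 0.1010 + 0.1676 + 0.1373 + 0.0871 + 0.0324 + 0.0084 = 0.5338
  TFR = 5 × 0.5338 = 2.669
Difference = 4.817 − 2.669 = 2.148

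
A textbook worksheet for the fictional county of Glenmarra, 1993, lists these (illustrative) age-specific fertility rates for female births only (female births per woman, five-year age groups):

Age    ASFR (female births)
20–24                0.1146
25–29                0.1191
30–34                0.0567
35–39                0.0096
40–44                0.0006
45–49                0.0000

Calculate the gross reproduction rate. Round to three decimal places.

1.503

Sum of female ASFRs = 0.1146 + 0.1191 + 0.0567 + 0.0096 + 0.0006 + 0.0000 = 0.3006
GRR = 5 × 0.3006 = 1.503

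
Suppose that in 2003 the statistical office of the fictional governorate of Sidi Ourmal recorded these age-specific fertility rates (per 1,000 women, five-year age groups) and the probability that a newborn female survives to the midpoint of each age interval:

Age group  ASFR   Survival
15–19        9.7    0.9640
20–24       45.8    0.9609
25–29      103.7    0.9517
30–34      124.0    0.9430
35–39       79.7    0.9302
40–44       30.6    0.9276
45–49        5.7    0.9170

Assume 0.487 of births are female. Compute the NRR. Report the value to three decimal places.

Proportion female at birth = 0.487.
Each age group contributes 5 × ASFR × survival:
  15–19: 5 × 9.7/1000 × 0.9640 = 0.04675
  20–24: 5 × 45.8/1000 × 0.9609 = 0.22005
  25–29: 5 × 103.7/1000 × 0.9517 = 0.49346
  30–34: 5 × 124.0/1000 × 0.9430 = 0.58466
  35–39: 5 × 79.7/1000 × 0.9302 = 0.37068
  40–44: 5 × 30.6/1000 × 0.9276 = 0.14192
  45–49: 5 × 5.7/1000 × 0.9170 = 0.02613
Sum = 1.88365
NRR = 0.487 × 1.88365 = 0.91734
NRR < 1, so the cohort does not fully replace itself.

0.917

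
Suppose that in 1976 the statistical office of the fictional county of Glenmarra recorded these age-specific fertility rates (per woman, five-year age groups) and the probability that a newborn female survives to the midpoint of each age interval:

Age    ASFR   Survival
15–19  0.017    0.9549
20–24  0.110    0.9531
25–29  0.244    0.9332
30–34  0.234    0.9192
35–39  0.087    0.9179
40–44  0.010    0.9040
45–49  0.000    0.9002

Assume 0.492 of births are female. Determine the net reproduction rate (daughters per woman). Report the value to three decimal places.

1.606

Proportion female at birth = 0.492.
Weighting each age-specific rate by interval width and survival:
  15–19: 5 × 0.017 × 0.9549 = 0.08117
  20–24: 5 × 0.110 × 0.9531 = 0.52421
  25–29: 5 × 0.244 × 0.9332 = 1.13850
  30–34: 5 × 0.234 × 0.9192 = 1.07546
  35–39: 5 × 0.087 × 0.9179 = 0.39929
  40–44: 5 × 0.010 × 0.9040 = 0.04520
  45–49: 5 × 0.000 × 0.9002 = 0.00000
Sum = 3.26383
NRR = 0.492 × 3.26383 = 1.60580
An NRR exceeding 1 indicates intrinsic growth under these rates.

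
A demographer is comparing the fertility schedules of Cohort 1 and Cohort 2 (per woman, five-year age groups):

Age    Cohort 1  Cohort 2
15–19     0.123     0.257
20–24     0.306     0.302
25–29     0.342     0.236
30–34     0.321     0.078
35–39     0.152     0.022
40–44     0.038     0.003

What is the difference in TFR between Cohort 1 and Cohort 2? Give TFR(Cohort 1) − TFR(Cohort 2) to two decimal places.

1.92

Cohort 1:
  Sum of ASFRs = 0.123 + 0.306 + 0.342 + 0.321 + 0.152 + 0.038 = 1.282
  TFR = 5 × 1.282 = 6.41
Cohort 2:
  Sum of ASFRs = 0.257 + 0.302 + 0.236 + 0.078 + 0.022 + 0.003 = 0.898
  TFR = 5 × 0.898 = 4.49
Difference = 6.41 − 4.49 = 1.92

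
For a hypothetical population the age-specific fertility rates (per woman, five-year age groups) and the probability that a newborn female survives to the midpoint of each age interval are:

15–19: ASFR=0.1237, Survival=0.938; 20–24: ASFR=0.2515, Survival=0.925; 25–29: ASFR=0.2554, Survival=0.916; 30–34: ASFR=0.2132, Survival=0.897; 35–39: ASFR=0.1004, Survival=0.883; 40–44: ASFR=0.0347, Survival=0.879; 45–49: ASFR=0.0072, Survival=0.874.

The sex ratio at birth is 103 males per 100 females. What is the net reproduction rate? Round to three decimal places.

2.215

Proportion female at birth = 100 / (100 + 103) = 0.49261.
Survival-weighted fertility by age (5·fₓ·Sₓ):
  15–19: 5 × 0.1237 × 0.938 = 0.58015
  20–24: 5 × 0.2515 × 0.925 = 1.16319
  25–29: 5 × 0.2554 × 0.916 = 1.16973
  30–34: 5 × 0.2132 × 0.897 = 0.95620
  35–39: 5 × 0.1004 × 0.883 = 0.44327
  40–44: 5 × 0.0347 × 0.879 = 0.15251
  45–49: 5 × 0.0072 × 0.874 = 0.03146
Sum = 4.49651
NRR = 0.49261 × 4.49651 = 2.21503
With NRR above 1 the population is above replacement fertility.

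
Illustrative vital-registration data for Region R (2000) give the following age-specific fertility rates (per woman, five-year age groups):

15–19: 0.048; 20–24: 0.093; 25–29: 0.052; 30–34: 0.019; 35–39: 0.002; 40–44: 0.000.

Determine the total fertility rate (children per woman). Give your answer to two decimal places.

1.07

Sum of ASFRs = 0.048 + 0.093 + 0.052 + 0.019 + 0.002 + 0.000 = 0.214
TFR = 5 × 0.214 = 1.07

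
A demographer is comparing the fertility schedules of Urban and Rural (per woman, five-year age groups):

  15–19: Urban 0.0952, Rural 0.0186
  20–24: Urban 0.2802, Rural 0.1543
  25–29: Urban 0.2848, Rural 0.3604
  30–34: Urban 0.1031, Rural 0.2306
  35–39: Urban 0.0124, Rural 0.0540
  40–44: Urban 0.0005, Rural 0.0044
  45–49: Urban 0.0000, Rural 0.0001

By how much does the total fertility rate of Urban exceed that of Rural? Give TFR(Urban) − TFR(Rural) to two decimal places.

Urban:
  Sum of ASFRs = 0.0952 + 0.2802 + 0.2848 + 0.1031 + 0.0124 + 0.0005 + 0.0000 = 0.7762
  TFR = 5 × 0.7762 = 3.881
Rural:
  Sum of ASFRs = 0.0186 + 0.1543 + 0.3604 + 0.2306 + 0.0540 + 0.0044 + 0.0001 = 0.8224
  TFR = 5 × 0.8224 = 4.112
Difference = 3.881 − 4.112 = -0.231

-0.23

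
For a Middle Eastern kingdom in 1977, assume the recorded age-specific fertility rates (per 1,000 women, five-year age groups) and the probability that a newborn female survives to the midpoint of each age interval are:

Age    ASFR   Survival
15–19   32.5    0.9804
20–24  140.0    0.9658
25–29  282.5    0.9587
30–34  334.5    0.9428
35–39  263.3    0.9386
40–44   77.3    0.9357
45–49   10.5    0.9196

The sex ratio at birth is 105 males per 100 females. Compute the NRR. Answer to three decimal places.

2.640

Proportion female at birth = 100 / (100 + 105) = 0.48780.
Survival-weighted fertility by age (5·fₓ·Sₓ):
  15–19: 5 × 32.5/1000 × 0.9804 = 0.15932
  20–24: 5 × 140.0/1000 × 0.9658 = 0.67606
  25–29: 5 × 282.5/1000 × 0.9587 = 1.35416
  30–34: 5 × 334.5/1000 × 0.9428 = 1.57683
  35–39: 5 × 263.3/1000 × 0.9386 = 1.23567
  40–44: 5 × 77.3/1000 × 0.9357 = 0.36165
  45–49: 5 × 10.5/1000 × 0.9196 = 0.04828
Sum = 5.41197
NRR = 0.48780 × 5.41197 = 2.63996
With NRR above 1 the population is above replacement fertility.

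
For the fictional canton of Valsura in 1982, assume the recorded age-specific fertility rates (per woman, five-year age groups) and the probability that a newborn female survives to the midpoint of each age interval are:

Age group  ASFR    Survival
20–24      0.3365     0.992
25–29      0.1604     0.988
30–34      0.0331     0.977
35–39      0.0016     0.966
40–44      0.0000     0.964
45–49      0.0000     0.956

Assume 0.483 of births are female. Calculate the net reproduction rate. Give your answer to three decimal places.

1.271

Proportion female at birth = 0.483.
Each age group contributes 5 × ASFR × survival:
  20–24: 5 × 0.3365 × 0.992 = 1.66904
  25–29: 5 × 0.1604 × 0.988 = 0.79238
  30–34: 5 × 0.0331 × 0.977 = 0.16169
  35–39: 5 × 0.0016 × 0.966 = 0.00773
  40–44: 5 × 0.0000 × 0.964 = 0.00000
  45–49: 5 × 0.0000 × 0.956 = 0.00000
Sum = 2.63084
NRR = 0.483 × 2.63084 = 1.27070
NRR > 1, so each generation more than replaces itself.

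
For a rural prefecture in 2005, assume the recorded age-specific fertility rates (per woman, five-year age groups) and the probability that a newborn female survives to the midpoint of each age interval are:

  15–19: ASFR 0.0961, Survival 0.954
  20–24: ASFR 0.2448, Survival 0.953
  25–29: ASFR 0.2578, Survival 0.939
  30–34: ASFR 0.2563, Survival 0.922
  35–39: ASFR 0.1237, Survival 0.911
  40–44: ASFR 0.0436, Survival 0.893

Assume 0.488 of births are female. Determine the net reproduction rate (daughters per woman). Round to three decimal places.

2.330

Proportion female at birth = 0.488.
Survival-weighted fertility by age (5·fₓ·Sₓ):
  15–19: 5 × 0.0961 × 0.954 = 0.45840
  20–24: 5 × 0.2448 × 0.953 = 1.16647
  25–29: 5 × 0.2578 × 0.939 = 1.21037
  30–34: 5 × 0.2563 × 0.922 = 1.18154
  35–39: 5 × 0.1237 × 0.911 = 0.56345
  40–44: 5 × 0.0436 × 0.893 = 0.19467
Sum = 4.77490
NRR = 0.488 × 4.77490 = 2.33015
An NRR exceeding 1 indicates intrinsic growth under these rates.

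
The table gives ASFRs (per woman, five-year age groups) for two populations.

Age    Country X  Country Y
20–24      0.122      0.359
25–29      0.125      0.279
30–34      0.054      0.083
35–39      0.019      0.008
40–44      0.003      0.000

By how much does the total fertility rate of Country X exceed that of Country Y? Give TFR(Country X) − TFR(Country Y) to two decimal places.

-2.03

Country X:
  Sum of ASFRs = 0.122 + 0.125 + 0.054 + 0.019 + 0.003 = 0.323
  TFR = 5 × 0.323 = 1.615
Country Y:
  Sum of ASFRs = 0.359 + 0.279 + 0.083 + 0.008 + 0.000 = 0.729
  TFR = 5 × 0.729 = 3.645
Difference = 1.615 − 3.645 = -2.03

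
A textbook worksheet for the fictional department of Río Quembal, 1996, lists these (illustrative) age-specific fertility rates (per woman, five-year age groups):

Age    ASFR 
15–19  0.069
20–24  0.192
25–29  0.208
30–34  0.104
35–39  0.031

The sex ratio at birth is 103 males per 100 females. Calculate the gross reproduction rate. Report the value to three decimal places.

Proportion female at birth = 100 / (100 + 103) = 0.49261.
Sum of ASFRs = 0.069 + 0.192 + 0.208 + 0.104 + 0.031 = 0.604
TFR = 5 × 0.604 = 3.02
GRR = 0.49261 × 3.02 = 1.48768

1.488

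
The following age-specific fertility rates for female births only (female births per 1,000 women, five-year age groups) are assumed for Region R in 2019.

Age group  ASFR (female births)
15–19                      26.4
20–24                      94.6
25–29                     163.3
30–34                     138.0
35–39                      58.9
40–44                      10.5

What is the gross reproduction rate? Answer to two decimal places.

Sum of female ASFRs = 26.4 + 94.6 + 163.3 + 138.0 + 58.9 + 10.5 = 491.7
GRR = 5 × 491.7 / 1000 = 2.4585

2.46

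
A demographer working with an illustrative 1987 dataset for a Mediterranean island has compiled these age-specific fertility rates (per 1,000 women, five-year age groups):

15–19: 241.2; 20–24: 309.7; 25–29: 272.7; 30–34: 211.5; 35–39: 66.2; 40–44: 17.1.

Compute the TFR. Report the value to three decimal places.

Sum of ASFRs = 241.2 + 309.7 + 272.7 + 211.5 + 66.2 + 17.1 = 1118.4
TFR = 5 × 1118.4 / 1000 = 5.592

5.592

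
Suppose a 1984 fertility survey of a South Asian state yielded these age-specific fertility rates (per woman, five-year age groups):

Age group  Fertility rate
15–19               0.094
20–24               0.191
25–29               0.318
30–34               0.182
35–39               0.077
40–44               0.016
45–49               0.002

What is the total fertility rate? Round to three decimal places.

4.400

Sum of ASFRs = 0.094 + 0.191 + 0.318 + 0.182 + 0.077 + 0.016 + 0.002 = 0.880
TFR = 5 × 0.880 = 4.4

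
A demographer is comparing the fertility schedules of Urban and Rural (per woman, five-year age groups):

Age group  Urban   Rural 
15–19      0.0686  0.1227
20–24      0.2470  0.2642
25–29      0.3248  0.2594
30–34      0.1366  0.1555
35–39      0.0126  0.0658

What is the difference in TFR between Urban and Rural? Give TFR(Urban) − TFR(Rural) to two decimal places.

-0.39

Urban:
  Sum of ASFRs = 0.0686 + 0.2470 + 0.3248 + 0.1366 + 0.0126 = 0.7896
  TFR = 5 × 0.7896 = 3.948
Rural:
  Sum of ASFRs = 0.1227 + 0.2642 + 0.2594 + 0.1555 + 0.0658 = 0.8676
  TFR = 5 × 0.8676 = 4.338
Difference = 3.948 − 4.338 = -0.39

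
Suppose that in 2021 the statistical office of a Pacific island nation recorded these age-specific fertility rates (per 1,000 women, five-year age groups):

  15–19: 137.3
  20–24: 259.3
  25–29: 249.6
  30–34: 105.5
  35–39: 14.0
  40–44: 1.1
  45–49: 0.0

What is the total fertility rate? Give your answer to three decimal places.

3.834

Sum of ASFRs = 137.3 + 259.3 + 249.6 + 105.5 + 14.0 + 1.1 + 0.0 = 766.8
TFR = 5 × 766.8 / 1000 = 3.834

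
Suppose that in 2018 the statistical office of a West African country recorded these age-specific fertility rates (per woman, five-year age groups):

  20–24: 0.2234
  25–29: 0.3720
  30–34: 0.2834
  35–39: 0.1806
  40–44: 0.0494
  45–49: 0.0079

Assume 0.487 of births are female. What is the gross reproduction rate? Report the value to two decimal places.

2.72

Proportion female at birth = 0.487.
Sum of ASFRs = 0.2234 + 0.3720 + 0.2834 + 0.1806 + 0.0494 + 0.0079 = 1.1167
TFR = 5 × 1.1167 = 5.5835
GRR = 0.487 × 5.5835 = 2.71916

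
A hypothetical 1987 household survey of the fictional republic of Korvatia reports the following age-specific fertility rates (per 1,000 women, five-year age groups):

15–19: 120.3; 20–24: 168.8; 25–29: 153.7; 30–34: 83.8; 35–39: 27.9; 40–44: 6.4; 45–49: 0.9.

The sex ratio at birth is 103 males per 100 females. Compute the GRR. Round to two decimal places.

1.38

Proportion female at birth = 100 / (100 + 103) = 0.49261.
Sum of ASFRs = 120.3 + 168.8 + 153.7 + 83.8 + 27.9 + 6.4 + 0.9 = 561.8
TFR = 5 × 561.8 / 1000 = 2.809
GRR = 0.49261 × 2.809 = 1.38374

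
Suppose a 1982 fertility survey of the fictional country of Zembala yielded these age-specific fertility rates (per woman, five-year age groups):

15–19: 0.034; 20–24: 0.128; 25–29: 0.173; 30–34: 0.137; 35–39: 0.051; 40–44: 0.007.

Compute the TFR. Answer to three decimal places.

Sum of ASFRs = 0.034 + 0.128 + 0.173 + 0.137 + 0.051 + 0.007 = 0.530
TFR = 5 × 0.530 = 2.65

2.650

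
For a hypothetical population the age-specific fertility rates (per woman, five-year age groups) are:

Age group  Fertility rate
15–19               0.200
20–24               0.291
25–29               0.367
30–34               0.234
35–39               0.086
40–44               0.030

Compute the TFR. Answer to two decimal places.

Sum of ASFRs = 0.200 + 0.291 + 0.367 + 0.234 + 0.086 + 0.030 = 1.208
TFR = 5 × 1.208 = 6.04

6.04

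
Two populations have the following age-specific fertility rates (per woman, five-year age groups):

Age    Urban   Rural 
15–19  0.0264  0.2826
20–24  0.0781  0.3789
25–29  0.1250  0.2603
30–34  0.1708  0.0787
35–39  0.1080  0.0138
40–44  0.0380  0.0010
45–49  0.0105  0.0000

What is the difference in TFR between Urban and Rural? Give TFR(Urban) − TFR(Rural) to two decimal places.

Urban:
  Sum of ASFRs = 0.0264 + 0.0781 + 0.1250 + 0.1708 + 0.1080 + 0.0380 + 0.0105 = 0.5568
  TFR = 5 × 0.5568 = 2.784
Rural:
  Sum of ASFRs = 0.2826 + 0.3789 + 0.2603 + 0.0787 + 0.0138 + 0.0010 + 0.0000 = 1.0153
  TFR = 5 × 1.0153 = 5.0765
Difference = 2.784 − 5.0765 = -2.2925

-2.29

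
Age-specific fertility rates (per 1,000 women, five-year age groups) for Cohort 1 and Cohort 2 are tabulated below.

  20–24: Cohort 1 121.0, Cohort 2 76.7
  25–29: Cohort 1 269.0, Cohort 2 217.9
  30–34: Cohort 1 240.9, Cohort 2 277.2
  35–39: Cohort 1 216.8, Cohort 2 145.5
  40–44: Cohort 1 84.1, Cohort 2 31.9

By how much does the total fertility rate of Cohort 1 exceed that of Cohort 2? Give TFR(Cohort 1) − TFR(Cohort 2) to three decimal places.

Cohort 1:
  Sum of ASFRs = 121.0 + 269.0 + 240.9 + 216.8 + 84.1 = 931.8
  TFR = 5 × 931.8 / 1000 = 4.659
Cohort 2:
  Sum of ASFRs = 76.7 + 217.9 + 277.2 + 145.5 + 31.9 = 749.2
  TFR = 5 × 749.2 / 1000 = 3.746
Difference = 4.659 − 3.746 = 0.913

0.913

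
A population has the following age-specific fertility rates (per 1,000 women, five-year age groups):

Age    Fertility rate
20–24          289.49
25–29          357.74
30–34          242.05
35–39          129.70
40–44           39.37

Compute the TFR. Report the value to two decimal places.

5.29

Sum of ASFRs = 289.49 + 357.74 + 242.05 + 129.70 + 39.37 = 1058.35
TFR = 5 × 1058.35 / 1000 = 5.29175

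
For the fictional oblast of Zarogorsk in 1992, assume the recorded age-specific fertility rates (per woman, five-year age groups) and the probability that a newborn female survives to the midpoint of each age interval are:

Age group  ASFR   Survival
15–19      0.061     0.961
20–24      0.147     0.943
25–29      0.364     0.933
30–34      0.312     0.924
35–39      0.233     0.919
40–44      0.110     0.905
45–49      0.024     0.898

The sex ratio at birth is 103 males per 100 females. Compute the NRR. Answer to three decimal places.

Proportion female at birth = 100 / (100 + 103) = 0.49261.
Weighting each age-specific rate by interval width and survival:
  15–19: 5 × 0.061 × 0.961 = 0.29311
  20–24: 5 × 0.147 × 0.943 = 0.69311
  25–29: 5 × 0.364 × 0.933 = 1.69806
  30–34: 5 × 0.312 × 0.924 = 1.44144
  35–39: 5 × 0.233 × 0.919 = 1.07064
  40–44: 5 × 0.110 × 0.905 = 0.49775
  45–49: 5 × 0.024 × 0.898 = 0.10776
Sum = 5.80187
NRR = 0.49261 × 5.80187 = 2.85806
With NRR above 1 the population is above replacement fertility.

2.858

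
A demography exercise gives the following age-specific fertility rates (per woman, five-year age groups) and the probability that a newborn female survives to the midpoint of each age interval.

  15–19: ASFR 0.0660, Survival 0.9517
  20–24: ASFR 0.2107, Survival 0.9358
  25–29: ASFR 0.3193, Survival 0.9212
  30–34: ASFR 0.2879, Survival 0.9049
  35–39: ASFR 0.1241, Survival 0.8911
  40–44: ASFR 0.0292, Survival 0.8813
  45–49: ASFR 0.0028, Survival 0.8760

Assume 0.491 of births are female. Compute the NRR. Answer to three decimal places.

Proportion female at birth = 0.491.
Weighting each age-specific rate by interval width and survival:
  15–19: 5 × 0.0660 × 0.9517 = 0.31406
  20–24: 5 × 0.2107 × 0.9358 = 0.98587
  25–29: 5 × 0.3193 × 0.9212 = 1.47070
  30–34: 5 × 0.2879 × 0.9049 = 1.30260
  35–39: 5 × 0.1241 × 0.8911 = 0.55293
  40–44: 5 × 0.0292 × 0.8813 = 0.12867
  45–49: 5 × 0.0028 × 0.8760 = 0.01226
Sum = 4.76709
NRR = 0.491 × 4.76709 = 2.34064
An NRR exceeding 1 indicates intrinsic growth under these rates.

2.341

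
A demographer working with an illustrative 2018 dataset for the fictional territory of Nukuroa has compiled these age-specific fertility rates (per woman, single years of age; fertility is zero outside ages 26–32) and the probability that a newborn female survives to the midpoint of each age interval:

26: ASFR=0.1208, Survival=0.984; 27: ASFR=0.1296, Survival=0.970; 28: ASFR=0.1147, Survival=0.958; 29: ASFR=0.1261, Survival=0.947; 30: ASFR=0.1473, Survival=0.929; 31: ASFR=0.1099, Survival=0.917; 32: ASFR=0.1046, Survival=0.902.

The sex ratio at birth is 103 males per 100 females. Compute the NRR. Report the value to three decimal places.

Proportion female at birth = 100 / (100 + 103) = 0.49261.
Weighting each age-specific rate by interval width and survival:
  26: 1 × 0.1208 × 0.984 = 0.11887
  27: 1 × 0.1296 × 0.970 = 0.12571
  28: 1 × 0.1147 × 0.958 = 0.10988
  29: 1 × 0.1261 × 0.947 = 0.11942
  30: 1 × 0.1473 × 0.929 = 0.13684
  31: 1 × 0.1099 × 0.917 = 0.10078
  32: 1 × 0.1046 × 0.902 = 0.09435
Sum = 0.80585
NRR = 0.49261 × 0.80585 = 0.39697

0.397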